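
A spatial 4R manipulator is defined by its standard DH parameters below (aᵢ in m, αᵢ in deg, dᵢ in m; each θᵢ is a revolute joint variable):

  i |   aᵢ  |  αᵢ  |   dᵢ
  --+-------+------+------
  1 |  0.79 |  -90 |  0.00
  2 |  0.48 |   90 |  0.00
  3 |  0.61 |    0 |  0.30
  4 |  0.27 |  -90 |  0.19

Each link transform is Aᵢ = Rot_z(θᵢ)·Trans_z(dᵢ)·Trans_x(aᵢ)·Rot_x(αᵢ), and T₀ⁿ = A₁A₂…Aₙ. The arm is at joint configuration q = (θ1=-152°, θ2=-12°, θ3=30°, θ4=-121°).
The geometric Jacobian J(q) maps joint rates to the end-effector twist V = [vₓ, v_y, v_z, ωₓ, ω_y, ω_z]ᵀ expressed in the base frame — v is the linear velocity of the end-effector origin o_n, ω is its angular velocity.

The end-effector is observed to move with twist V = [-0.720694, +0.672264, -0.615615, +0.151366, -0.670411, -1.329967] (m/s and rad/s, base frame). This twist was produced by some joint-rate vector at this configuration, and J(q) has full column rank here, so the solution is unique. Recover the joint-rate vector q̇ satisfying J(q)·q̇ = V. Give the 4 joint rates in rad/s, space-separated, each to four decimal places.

o_n = [-1.4579, -0.8148, 0.6879]
J₁: ẑ×o_n = [0.8148, -1.4579, 0.0000], ω = ẑ
J2: z=[0.4695, -0.8829, 0.0000] o=[-0.6975, -0.3709, 0.0000] → [-0.6074, -0.3230, -0.8798, 0.4695, -0.8829, 0.0000]
J3: z=[0.1836, 0.0976, 0.9781] o=[-1.1121, -0.5913, 0.0998] → [0.2761, -0.4462, -0.0073, 0.1836, 0.0976, 0.9781]
J4: z=[0.1836, 0.0976, 0.9781] o=[-1.3701, -1.0739, 0.5031] → [-0.2354, -0.1198, 0.0561, 0.1836, 0.0976, 0.9781]
q̇ = J⁺·V = [-0.4780, 0.6630, -0.2610, -0.6100]

-0.4780 0.6630 -0.2610 -0.6100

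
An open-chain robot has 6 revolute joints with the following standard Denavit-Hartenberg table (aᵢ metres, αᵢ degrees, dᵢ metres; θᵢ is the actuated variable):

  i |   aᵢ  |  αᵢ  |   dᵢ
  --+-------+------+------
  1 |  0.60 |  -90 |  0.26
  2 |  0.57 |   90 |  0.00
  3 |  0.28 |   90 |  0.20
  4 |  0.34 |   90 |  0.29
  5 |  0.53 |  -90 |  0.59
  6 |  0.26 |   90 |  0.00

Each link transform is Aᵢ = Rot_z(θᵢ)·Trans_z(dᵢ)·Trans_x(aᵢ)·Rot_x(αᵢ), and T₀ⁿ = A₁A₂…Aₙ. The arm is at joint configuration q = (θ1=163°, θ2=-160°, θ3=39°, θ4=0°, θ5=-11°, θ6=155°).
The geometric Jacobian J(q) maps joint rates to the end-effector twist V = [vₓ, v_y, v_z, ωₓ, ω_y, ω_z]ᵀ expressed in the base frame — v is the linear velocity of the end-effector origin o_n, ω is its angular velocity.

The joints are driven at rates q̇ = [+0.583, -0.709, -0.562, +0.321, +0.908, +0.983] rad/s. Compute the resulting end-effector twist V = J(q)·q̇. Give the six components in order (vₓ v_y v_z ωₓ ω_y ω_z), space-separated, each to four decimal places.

o_n = [0.4997, -0.5609, 1.0101]
J₁: ẑ×o_n = [0.5609, 0.4997, -0.0000], ω = ẑ
J2: z=[-0.2924, -0.9563, 0.0000] o=[-0.5738, 0.1754, 0.2600] → [-0.7173, 0.2193, 1.2419, -0.2924, -0.9563, 0.0000]
J3: z=[0.3271, -0.1000, -0.9397] o=[-0.0616, 0.0188, 0.4550] → [-0.6003, -0.7090, -0.1335, 0.3271, -0.1000, -0.9397]
J4: z=[0.7927, 0.5703, 0.2152] o=[0.1479, -0.2295, 0.3414] → [0.4527, -0.4544, -0.4634, 0.7927, 0.5703, 0.2152]
J5: z=[-0.3271, 0.1000, 0.9397] o=[0.5527, -0.3413, 0.4942] → [0.2580, 0.1190, 0.0771, -0.3271, 0.1000, 0.9397]
J6: z=[0.8763, 0.4042, 0.2620] o=[0.5471, -0.7642, 1.1652] → [-0.1159, 0.1235, 0.1973, 0.8763, 0.4042, 0.2620]
V = J·q̇ = [1.4385, 0.6179, -0.6903, 0.8424, 1.4054, 2.2910]

1.4385 0.6179 -0.6903 0.8424 1.4054 2.2910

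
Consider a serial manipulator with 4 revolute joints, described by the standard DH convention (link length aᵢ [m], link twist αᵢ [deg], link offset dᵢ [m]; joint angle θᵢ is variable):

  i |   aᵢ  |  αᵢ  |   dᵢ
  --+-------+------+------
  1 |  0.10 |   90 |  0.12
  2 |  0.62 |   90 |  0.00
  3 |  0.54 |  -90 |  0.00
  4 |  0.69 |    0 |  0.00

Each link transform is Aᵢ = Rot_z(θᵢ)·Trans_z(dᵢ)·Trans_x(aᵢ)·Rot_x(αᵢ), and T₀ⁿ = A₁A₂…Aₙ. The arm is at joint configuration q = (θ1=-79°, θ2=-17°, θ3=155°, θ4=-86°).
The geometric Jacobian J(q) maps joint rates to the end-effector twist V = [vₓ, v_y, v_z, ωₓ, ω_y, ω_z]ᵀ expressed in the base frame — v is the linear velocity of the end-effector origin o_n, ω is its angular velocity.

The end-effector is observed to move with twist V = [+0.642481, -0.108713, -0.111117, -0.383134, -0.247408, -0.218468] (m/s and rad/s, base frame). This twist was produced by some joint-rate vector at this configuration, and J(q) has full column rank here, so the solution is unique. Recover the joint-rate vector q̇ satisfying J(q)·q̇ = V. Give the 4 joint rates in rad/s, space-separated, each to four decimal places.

o_n = [-0.2474, -0.0297, -0.5637]
J₁: ẑ×o_n = [0.0297, -0.2474, 0.0000], ω = ẑ
J2: z=[-0.9816, -0.1908, 0.0000] o=[0.0191, -0.0982, 0.1200] → [0.1305, -0.6711, -0.1181, -0.9816, -0.1908, 0.0000]
J3: z=[-0.0558, 0.2870, -0.9563] o=[0.1322, -0.6802, -0.0613] → [0.4779, 0.3350, 0.0727, -0.0558, 0.2870, -0.9563]
J4: z=[0.8125, 0.5697, 0.1236] o=[-0.1811, -0.2643, 0.0818] → [-0.3967, 0.5163, 0.2284, 0.8125, 0.5697, 0.1236]
q̇ = J⁺·V = [0.5330, -0.3960, 0.6690, -0.9040]

0.5330 -0.3960 0.6690 -0.9040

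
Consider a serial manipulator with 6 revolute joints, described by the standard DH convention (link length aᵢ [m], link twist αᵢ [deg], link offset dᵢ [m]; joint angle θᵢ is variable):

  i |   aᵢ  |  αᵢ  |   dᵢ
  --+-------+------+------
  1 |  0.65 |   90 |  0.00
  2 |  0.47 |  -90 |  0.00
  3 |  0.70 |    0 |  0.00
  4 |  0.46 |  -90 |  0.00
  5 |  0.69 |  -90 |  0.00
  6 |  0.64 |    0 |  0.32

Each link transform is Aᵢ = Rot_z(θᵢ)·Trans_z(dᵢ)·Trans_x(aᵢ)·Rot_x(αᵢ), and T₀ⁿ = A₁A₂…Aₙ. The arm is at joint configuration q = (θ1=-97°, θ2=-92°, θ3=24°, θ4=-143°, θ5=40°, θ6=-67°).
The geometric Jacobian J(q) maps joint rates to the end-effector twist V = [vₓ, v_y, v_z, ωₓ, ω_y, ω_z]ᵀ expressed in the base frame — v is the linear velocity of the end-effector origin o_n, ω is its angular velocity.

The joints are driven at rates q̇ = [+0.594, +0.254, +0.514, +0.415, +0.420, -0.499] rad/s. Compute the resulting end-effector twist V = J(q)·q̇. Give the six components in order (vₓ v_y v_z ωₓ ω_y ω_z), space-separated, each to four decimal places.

0.5823 -0.7961 -1.5261 -0.8915 -1.2034 0.3365

o_n = [-0.8177, 0.3413, -1.1220]
J₁: ẑ×o_n = [-0.3413, -0.8177, 0.0000], ω = ẑ
J2: z=[-0.9925, 0.1219, 0.0000] o=[-0.0792, -0.6452, 0.0000] → [-0.1367, -1.1136, -0.8891, -0.9925, 0.1219, 0.0000]
J3: z=[-0.1218, -0.9919, -0.0349] o=[-0.0772, -0.6289, -0.4697] → [0.6809, -0.0536, -0.8526, -0.1218, -0.9919, -0.0349]
J4: z=[-0.1218, -0.9919, -0.0349] o=[0.2081, -0.6414, -1.1088] → [0.0474, 0.0342, -1.1372, -0.1218, -0.9919, -0.0349]
J5: z=[-0.4775, 0.0894, -0.8741] o=[-0.1922, -0.6001, -0.8859] → [0.8018, 0.4340, -0.3936, -0.4775, 0.0894, -0.8741]
J6: z=[0.6526, 0.7022, -0.2847] o=[-0.5981, -0.1127, -0.6144] → [-0.2272, 0.3938, 0.4505, 0.6526, 0.7022, -0.2847]
V = J·q̇ = [0.5823, -0.7961, -1.5261, -0.8915, -1.2034, 0.3365]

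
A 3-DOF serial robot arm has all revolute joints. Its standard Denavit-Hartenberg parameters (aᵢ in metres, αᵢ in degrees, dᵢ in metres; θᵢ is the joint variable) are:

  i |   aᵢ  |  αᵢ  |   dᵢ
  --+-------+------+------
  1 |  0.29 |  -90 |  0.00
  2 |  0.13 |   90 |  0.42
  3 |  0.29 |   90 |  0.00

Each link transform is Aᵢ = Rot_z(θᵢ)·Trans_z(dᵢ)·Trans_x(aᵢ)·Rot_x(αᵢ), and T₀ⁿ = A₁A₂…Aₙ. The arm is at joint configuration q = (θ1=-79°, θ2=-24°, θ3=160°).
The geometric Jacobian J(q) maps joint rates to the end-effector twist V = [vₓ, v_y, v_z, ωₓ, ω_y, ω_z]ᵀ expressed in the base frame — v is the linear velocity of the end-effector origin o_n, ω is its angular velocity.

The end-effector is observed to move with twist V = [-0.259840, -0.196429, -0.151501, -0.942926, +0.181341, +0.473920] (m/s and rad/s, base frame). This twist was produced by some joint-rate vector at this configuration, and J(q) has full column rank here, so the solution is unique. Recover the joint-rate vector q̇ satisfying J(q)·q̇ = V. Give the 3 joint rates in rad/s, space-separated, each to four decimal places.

-0.3300 -0.8910 0.8800

o_n = [0.5401, -0.0578, -0.0580]
J₁: ẑ×o_n = [0.0578, 0.5401, -0.0000], ω = ẑ
J2: z=[0.9816, 0.1908, 0.0000] o=[0.0553, -0.2847, 0.0000] → [-0.0111, 0.0569, 0.1302, 0.9816, 0.1908, 0.0000]
J3: z=[-0.0776, 0.3993, 0.9135] o=[0.4903, -0.3211, 0.0529] → [-0.2848, 0.0369, -0.0403, -0.0776, 0.3993, 0.9135]
q̇ = J⁺·V = [-0.3300, -0.8910, 0.8800]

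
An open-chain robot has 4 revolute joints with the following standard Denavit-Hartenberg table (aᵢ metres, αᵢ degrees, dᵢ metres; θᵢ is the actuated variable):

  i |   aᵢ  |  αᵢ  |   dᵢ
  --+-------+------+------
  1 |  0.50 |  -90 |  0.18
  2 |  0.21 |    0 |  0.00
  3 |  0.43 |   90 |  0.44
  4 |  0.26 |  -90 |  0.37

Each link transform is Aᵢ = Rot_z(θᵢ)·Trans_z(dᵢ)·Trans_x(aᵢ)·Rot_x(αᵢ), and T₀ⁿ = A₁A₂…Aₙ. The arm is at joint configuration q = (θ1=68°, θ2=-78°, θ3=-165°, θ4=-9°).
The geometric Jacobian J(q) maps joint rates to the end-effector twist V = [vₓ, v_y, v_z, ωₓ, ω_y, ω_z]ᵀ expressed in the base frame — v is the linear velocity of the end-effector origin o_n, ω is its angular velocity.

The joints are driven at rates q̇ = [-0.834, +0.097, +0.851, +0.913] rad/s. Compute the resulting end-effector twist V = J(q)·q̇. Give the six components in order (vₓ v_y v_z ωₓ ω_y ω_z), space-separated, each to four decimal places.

0.0658 -0.4615 -0.0543 -0.5742 1.1094 -1.2485

o_n = [-0.1599, 0.6702, -0.3945]
J₁: ẑ×o_n = [-0.6702, -0.1599, 0.0000], ω = ẑ
J2: z=[-0.9272, 0.3746, 0.0000] o=[0.1873, 0.4636, 0.1800] → [-0.2152, -0.5327, -0.0615, -0.9272, 0.3746, 0.0000]
J3: z=[-0.9272, 0.3746, 0.0000] o=[0.2037, 0.5041, 0.3854] → [-0.2922, -0.7231, -0.0179, -0.9272, 0.3746, 0.0000]
J4: z=[0.3338, 0.8261, -0.4540] o=[-0.2774, 0.4879, 0.0023] → [-0.2450, 0.0791, -0.0362, 0.3338, 0.8261, -0.4540]
V = J·q̇ = [0.0658, -0.4615, -0.0543, -0.5742, 1.1094, -1.2485]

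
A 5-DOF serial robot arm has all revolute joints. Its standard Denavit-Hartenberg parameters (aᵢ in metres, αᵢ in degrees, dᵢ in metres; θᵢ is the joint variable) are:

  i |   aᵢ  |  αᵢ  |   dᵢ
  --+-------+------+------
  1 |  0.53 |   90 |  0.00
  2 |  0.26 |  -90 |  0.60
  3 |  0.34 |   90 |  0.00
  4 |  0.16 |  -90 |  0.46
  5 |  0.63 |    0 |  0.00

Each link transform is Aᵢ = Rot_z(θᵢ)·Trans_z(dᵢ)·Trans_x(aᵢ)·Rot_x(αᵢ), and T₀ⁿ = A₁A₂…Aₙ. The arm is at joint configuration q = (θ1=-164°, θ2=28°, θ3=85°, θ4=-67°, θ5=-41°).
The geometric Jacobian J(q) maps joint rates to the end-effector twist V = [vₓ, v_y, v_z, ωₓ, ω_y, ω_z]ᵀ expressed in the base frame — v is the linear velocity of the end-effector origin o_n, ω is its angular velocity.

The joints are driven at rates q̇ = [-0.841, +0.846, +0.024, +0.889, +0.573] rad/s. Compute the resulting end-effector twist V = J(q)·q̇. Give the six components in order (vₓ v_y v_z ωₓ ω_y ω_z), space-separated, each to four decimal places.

0.0530 0.9491 1.0090 -0.7885 0.1880 -0.1848

o_n = [-1.8009, -0.4227, 0.0381]
J₁: ẑ×o_n = [0.4227, -1.8009, 0.0000], ω = ẑ
J2: z=[-0.2756, 0.9613, 0.0000] o=[-0.5095, -0.1461, 0.0000] → [0.0366, 0.0105, 1.3176, -0.2756, 0.9613, 0.0000]
J3: z=[0.4513, 0.1294, 0.8829] o=[-0.8955, 0.3674, 0.1221] → [0.6867, -0.7615, -0.2394, 0.4513, 0.1294, 0.8829]
J4: z=[-0.8695, -0.1587, 0.4677] o=[-0.8273, 0.0346, 0.1360] → [0.2294, -0.5404, 0.2432, -0.8695, -0.1587, 0.4677]
J5: z=[0.3610, -0.8504, 0.3827] o=[-1.2812, -0.1186, 0.2236] → [0.2741, -0.1319, -0.5517, 0.3610, -0.8504, 0.3827]
V = J·q̇ = [0.0530, 0.9491, 1.0090, -0.7885, 0.1880, -0.1848]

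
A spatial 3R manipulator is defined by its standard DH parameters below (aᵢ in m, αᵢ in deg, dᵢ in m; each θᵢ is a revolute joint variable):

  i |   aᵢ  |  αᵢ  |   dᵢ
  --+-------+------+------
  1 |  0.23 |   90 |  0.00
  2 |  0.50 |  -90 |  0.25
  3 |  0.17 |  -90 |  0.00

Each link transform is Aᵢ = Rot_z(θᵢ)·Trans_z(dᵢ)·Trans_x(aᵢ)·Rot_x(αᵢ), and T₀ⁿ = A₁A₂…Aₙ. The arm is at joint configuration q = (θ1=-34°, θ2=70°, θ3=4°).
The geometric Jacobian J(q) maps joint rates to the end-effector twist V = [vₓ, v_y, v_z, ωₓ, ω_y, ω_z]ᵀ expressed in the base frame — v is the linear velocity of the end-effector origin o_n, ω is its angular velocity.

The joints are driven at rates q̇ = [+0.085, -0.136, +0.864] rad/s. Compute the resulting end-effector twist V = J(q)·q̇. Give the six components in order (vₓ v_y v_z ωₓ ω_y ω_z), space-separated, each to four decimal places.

o_n = [0.2474, -0.4541, 0.6292]
J₁: ẑ×o_n = [0.4541, 0.2474, -0.0000], ω = ẑ
J2: z=[-0.5592, -0.8290, 0.0000] o=[0.1907, -0.1286, 0.0000] → [-0.5216, 0.3518, 0.2290, -0.5592, -0.8290, 0.0000]
J3: z=[-0.7790, 0.5255, 0.3420] o=[0.1927, -0.4315, 0.4698] → [0.0915, 0.1429, -0.0111, -0.7790, 0.5255, 0.3420]
V = J·q̇ = [0.1886, 0.0966, -0.0408, -0.5970, 0.5668, 0.3805]

0.1886 0.0966 -0.0408 -0.5970 0.5668 0.3805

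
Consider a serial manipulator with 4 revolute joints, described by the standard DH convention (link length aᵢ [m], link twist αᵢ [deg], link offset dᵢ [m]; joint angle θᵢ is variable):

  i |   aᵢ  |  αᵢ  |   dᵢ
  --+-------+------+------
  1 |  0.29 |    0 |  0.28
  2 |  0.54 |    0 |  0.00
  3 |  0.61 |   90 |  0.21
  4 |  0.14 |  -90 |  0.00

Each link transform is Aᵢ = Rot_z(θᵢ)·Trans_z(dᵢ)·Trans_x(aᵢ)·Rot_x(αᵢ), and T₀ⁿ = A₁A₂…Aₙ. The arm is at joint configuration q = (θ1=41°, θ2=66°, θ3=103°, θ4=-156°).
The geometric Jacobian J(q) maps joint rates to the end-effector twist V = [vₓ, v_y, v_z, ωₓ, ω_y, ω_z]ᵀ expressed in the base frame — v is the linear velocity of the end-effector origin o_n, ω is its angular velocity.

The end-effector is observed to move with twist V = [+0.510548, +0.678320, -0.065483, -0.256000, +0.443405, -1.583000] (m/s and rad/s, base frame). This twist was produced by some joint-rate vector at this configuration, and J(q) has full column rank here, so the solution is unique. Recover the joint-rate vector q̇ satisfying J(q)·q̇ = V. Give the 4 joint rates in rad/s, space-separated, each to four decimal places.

o_n = [-0.3565, 0.4656, 0.4331]
J₁: ẑ×o_n = [-0.4656, -0.3565, 0.0000], ω = ẑ
J2: z=[0.0000, 0.0000, 1.0000] o=[0.2189, 0.1903, 0.2800] → [-0.2754, -0.5754, 0.0000, 0.0000, 0.0000, 1.0000]
J3: z=[0.0000, 0.0000, 1.0000] o=[0.0610, 0.7067, 0.2800] → [0.2411, -0.4175, 0.0000, 0.0000, 0.0000, 1.0000]
J4: z=[-0.5000, 0.8660, 0.0000] o=[-0.4673, 0.4017, 0.4900] → [-0.0493, -0.0285, -0.1279, -0.5000, 0.8660, 0.0000]
q̇ = J⁺·V = [-0.8970, -0.5490, -0.1370, 0.5120]

-0.8970 -0.5490 -0.1370 0.5120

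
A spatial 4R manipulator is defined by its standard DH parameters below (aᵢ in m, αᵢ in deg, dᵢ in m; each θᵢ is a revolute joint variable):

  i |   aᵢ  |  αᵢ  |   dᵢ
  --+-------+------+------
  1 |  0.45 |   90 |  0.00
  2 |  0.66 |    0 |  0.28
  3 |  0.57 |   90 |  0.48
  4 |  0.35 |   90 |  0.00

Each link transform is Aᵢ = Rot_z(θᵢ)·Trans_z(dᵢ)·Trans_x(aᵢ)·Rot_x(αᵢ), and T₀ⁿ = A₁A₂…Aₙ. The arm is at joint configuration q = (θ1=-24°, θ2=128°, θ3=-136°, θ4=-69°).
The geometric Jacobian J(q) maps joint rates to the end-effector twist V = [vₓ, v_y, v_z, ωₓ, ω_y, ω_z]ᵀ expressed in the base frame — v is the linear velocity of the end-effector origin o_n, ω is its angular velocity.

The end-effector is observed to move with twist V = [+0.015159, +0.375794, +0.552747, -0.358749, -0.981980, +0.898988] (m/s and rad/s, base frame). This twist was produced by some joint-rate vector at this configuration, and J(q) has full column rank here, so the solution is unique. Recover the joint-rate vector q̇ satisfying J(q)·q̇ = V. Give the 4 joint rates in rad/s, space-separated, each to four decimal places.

o_n = [0.4928, -0.6937, 0.4233]
J₁: ẑ×o_n = [0.6937, 0.4928, -0.0000], ω = ẑ
J2: z=[-0.4067, -0.9135, 0.0000] o=[0.4111, -0.1830, 0.0000] → [-0.3867, 0.1722, 0.2823, -0.4067, -0.9135, 0.0000]
J3: z=[-0.4067, -0.9135, 0.0000] o=[-0.0740, -0.2736, 0.5201] → [0.0884, -0.0394, 0.6887, -0.4067, -0.9135, 0.0000]
J4: z=[-0.1271, 0.0566, -0.9903] o=[0.2464, -0.9416, 0.4408] → [0.2446, -0.2462, -0.0455, -0.1271, 0.0566, -0.9903]
q̇ = J⁺·V = [0.3890, 0.4650, 0.5780, -0.5150]

0.3890 0.4650 0.5780 -0.5150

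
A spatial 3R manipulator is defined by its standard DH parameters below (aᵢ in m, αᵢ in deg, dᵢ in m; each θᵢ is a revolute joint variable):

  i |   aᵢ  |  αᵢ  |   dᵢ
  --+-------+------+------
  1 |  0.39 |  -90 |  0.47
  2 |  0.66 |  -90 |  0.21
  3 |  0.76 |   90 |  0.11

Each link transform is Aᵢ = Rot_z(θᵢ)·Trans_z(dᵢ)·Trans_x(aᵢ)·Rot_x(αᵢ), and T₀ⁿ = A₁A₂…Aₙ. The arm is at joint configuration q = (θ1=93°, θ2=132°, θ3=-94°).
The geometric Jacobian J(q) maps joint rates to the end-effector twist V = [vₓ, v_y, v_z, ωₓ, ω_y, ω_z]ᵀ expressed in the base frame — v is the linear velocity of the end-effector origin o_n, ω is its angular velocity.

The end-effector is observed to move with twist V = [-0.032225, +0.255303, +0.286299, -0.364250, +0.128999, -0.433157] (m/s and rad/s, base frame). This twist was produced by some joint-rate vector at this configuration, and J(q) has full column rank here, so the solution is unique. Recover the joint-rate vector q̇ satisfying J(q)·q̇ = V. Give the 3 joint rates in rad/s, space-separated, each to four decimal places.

o_n = [-0.9617, -0.1484, 0.0925]
J₁: ẑ×o_n = [0.1484, -0.9617, 0.0000], ω = ẑ
J2: z=[-0.9986, -0.0523, 0.0000] o=[-0.0204, 0.3895, 0.4700] → [0.0198, -0.3770, 0.4879, -0.9986, -0.0523, 0.0000]
J3: z=[0.0389, -0.7421, 0.6691] o=[-0.2070, -0.0625, -0.0205] → [-0.0264, -0.5094, -0.5634, 0.0389, -0.7421, 0.6691]
q̇ = J⁺·V = [-0.3000, 0.3570, -0.1990]

-0.3000 0.3570 -0.1990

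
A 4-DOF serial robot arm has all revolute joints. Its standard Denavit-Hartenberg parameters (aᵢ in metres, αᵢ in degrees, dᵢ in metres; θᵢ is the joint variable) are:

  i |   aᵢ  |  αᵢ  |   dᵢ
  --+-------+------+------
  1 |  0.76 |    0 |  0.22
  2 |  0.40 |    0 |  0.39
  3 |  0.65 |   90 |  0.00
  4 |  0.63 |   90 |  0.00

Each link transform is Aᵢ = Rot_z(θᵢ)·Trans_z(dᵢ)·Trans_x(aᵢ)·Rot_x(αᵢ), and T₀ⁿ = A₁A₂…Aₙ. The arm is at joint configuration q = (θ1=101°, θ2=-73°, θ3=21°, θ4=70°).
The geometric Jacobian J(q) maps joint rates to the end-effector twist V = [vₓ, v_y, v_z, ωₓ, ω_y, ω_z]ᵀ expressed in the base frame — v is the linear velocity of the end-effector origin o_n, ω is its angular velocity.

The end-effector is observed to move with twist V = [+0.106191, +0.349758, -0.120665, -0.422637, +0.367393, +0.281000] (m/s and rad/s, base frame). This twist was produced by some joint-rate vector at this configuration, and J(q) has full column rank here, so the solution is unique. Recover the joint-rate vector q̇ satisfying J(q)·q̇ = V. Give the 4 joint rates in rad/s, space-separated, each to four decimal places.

o_n = [0.7760, 1.5870, 1.2020]
J₁: ẑ×o_n = [-1.5870, 0.7760, 0.0000], ω = ẑ
J2: z=[0.0000, 0.0000, 1.0000] o=[-0.1450, 0.7460, 0.2200] → [-0.8410, 0.9210, 0.0000, 0.0000, 0.0000, 1.0000]
J3: z=[0.0000, 0.0000, 1.0000] o=[0.2082, 0.9338, 0.6100] → [-0.6532, 0.5678, 0.0000, 0.0000, 0.0000, 1.0000]
J4: z=[0.7547, -0.6561, 0.0000] o=[0.6346, 1.4244, 0.6100] → [-0.3884, -0.4468, 0.2155, 0.7547, -0.6561, 0.0000]
q̇ = J⁺·V = [-0.0490, -0.1410, 0.4710, -0.5600]

-0.0490 -0.1410 0.4710 -0.5600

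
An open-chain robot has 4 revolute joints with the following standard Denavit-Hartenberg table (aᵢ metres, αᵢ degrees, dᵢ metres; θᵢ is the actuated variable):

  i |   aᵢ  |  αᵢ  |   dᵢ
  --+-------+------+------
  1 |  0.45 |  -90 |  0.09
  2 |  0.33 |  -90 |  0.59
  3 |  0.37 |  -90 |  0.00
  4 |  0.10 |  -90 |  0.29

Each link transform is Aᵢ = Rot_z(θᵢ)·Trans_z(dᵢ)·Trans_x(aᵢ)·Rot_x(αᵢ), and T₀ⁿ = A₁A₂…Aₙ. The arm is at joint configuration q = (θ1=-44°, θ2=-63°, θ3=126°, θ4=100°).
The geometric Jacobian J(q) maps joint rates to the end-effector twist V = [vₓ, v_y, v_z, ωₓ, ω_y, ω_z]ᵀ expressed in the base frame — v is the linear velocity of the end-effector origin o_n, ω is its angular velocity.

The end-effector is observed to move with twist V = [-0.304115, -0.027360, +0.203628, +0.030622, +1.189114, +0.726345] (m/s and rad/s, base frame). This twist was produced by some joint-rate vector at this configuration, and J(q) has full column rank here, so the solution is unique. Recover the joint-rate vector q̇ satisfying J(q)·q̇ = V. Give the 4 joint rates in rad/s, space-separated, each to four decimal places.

o_n = [0.5541, 0.1255, 0.0350]
J₁: ẑ×o_n = [-0.1255, 0.5541, 0.0000], ω = ẑ
J2: z=[0.6947, 0.7193, 0.0000] o=[0.3237, -0.3126, 0.0900] → [-0.0396, 0.0382, 0.1385, 0.6947, 0.7193, 0.0000]
J3: z=[0.6409, -0.6189, -0.4540] o=[0.8413, 0.0077, 0.3840] → [0.2695, 0.3541, -0.1023, 0.6409, -0.6189, -0.4540]
J4: z=[0.1441, 0.6780, -0.7208] o=[0.5624, -0.1390, 0.1903] → [0.0854, 0.0283, 0.0437, 0.1441, 0.6780, -0.7208]
q̇ = J⁺·V = [0.4320, 0.8020, -0.8500, 0.1270]

0.4320 0.8020 -0.8500 0.1270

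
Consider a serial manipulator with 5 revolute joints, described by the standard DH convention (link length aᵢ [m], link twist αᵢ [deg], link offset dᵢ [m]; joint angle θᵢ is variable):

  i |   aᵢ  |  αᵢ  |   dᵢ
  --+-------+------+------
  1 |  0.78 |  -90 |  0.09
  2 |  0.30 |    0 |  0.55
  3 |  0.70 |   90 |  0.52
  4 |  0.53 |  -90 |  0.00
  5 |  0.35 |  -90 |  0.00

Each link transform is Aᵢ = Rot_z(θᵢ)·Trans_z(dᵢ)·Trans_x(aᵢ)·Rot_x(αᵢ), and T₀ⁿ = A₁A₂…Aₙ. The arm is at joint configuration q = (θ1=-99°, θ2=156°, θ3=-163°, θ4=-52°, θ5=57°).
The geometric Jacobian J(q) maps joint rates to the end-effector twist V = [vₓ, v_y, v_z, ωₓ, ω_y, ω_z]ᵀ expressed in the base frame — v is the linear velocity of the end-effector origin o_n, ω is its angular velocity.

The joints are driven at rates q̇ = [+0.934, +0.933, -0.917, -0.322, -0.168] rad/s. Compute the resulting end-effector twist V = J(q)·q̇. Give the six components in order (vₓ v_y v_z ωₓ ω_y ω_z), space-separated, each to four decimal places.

o_n = [0.2336, -1.7348, -0.1840]
J₁: ẑ×o_n = [1.7348, 0.2336, -0.0000], ω = ẑ
J2: z=[0.9877, -0.1564, 0.0000] o=[-0.1220, -0.7704, 0.0900] → [0.0429, 0.2706, -0.8968, 0.9877, -0.1564, 0.0000]
J3: z=[0.9877, -0.1564, 0.0000] o=[0.4641, -0.5857, -0.0320] → [0.0238, 0.1501, -1.1709, 0.9877, -0.1564, 0.0000]
J4: z=[0.0191, 0.1204, 0.9925] o=[0.8690, -1.3533, 0.0533] → [0.3500, -0.6261, 0.0692, 0.0191, 0.1204, 0.9925]
J5: z=[0.4857, -0.8688, 0.0960] o=[0.4058, -1.6079, 0.0931] → [0.2529, 0.1180, -0.2112, 0.4857, -0.8688, 0.0960]
V = J·q̇ = [1.4833, 0.5148, 0.2502, -0.0719, 0.1047, 0.5983]

1.4833 0.5148 0.2502 -0.0719 0.1047 0.5983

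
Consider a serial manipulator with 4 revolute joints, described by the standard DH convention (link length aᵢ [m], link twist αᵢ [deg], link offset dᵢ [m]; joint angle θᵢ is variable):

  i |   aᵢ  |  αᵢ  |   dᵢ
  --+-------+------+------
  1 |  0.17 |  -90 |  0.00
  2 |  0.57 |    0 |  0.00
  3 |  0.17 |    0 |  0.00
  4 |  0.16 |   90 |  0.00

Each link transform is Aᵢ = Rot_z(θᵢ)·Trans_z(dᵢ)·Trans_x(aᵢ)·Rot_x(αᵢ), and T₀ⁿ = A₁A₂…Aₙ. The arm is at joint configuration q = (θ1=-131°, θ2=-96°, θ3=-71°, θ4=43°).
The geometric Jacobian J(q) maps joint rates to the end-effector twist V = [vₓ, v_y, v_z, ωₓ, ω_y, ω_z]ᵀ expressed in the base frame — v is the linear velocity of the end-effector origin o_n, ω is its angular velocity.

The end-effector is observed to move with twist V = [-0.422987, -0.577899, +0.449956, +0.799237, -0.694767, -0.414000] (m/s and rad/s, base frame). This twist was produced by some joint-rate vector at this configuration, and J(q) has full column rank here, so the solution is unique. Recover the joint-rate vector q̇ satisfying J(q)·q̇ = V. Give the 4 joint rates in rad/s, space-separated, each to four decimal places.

o_n = [0.0949, 0.1092, 0.7378]
J₁: ẑ×o_n = [-0.1092, 0.0949, 0.0000], ω = ẑ
J2: z=[0.7547, -0.6561, 0.0000] o=[-0.1115, -0.1283, 0.0000] → [-0.4840, -0.5568, 0.3147, 0.7547, -0.6561, 0.0000]
J3: z=[0.7547, -0.6561, 0.0000] o=[-0.0724, -0.0833, 0.5669] → [-0.1121, -0.1290, 0.2551, 0.7547, -0.6561, 0.0000]
J4: z=[0.7547, -0.6561, 0.0000] o=[0.0362, 0.0417, 0.6051] → [-0.0870, -0.1001, 0.0895, 0.7547, -0.6561, 0.0000]
q̇ = J⁺·V = [-0.4140, 0.8880, 0.9370, -0.7660]

-0.4140 0.8880 0.9370 -0.7660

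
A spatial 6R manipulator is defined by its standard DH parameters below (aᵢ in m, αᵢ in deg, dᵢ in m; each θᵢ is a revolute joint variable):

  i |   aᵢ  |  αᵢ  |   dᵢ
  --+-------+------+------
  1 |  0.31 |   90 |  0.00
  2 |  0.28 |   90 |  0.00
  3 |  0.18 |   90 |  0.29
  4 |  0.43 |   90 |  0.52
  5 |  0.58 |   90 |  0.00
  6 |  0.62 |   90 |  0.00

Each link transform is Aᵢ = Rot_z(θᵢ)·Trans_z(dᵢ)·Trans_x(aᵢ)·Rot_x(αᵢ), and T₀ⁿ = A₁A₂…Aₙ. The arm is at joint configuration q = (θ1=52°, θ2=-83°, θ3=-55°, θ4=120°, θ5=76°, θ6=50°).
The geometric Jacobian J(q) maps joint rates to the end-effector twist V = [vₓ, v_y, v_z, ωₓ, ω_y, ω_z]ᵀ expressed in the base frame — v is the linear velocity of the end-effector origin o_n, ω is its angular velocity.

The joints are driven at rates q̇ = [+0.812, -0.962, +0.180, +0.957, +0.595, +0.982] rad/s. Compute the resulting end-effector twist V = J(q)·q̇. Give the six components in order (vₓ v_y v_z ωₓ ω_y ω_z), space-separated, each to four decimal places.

o_n = [-1.3732, -0.0454, 0.6353]
J₁: ẑ×o_n = [0.0454, -1.3732, 0.0000], ω = ẑ
J2: z=[0.7880, -0.6157, 0.0000] o=[0.1909, 0.2443, 0.0000] → [-0.3911, -0.5006, -1.1912, 0.7880, -0.6157, 0.0000]
J3: z=[-0.6111, -0.7821, -0.1219] o=[0.2119, 0.2712, -0.2779] → [-0.7529, 0.7512, -1.0463, -0.6111, -0.7821, -0.1219]
J4: z=[-0.5134, 0.2745, 0.8130] o=[-0.0738, 0.1450, -0.4157] → [0.4433, -0.5168, 0.4544, -0.5134, 0.2745, 0.8130]
J5: z=[-0.8273, 0.0934, -0.5540] o=[-0.4388, -0.1238, 0.0841] → [0.0949, 0.9737, 0.0224, -0.8273, 0.0934, -0.5540]
J6: z=[-0.0970, -0.9950, -0.0229] o=[-0.7598, -0.1036, 0.5668] → [-0.0669, 0.0207, -0.6160, -0.0970, -0.9950, -0.0229]
V = J·q̇ = [0.6926, -0.3931, 0.8008, -1.9469, -0.2074, 1.2160]

0.6926 -0.3931 0.8008 -1.9469 -0.2074 1.2160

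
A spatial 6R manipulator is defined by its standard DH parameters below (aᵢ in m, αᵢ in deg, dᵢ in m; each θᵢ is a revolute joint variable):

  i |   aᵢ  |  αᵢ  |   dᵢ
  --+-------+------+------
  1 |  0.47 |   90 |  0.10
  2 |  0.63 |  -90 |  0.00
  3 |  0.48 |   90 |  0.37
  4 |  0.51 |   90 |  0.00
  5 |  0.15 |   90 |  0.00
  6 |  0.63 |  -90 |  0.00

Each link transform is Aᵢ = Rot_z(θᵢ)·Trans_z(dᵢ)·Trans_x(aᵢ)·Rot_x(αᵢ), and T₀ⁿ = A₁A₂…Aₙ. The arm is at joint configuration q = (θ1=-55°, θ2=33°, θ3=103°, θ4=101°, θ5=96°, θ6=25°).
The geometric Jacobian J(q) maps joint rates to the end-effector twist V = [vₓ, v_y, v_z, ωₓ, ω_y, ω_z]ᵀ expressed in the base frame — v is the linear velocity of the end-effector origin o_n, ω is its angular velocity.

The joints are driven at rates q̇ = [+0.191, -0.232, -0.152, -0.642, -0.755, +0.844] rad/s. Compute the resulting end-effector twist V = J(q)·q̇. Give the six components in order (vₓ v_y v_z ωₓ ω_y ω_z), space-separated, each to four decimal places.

o_n = [1.2304, -0.3574, 1.4537]
J₁: ẑ×o_n = [0.3574, 1.2304, -0.0000], ω = ẑ
J2: z=[-0.8192, -0.5736, 0.0000] o=[0.2696, -0.3850, 0.1000] → [-0.7765, 1.1089, 0.5285, -0.8192, -0.5736, 0.0000]
J3: z=[-0.3124, 0.4461, 0.8387] o=[0.5726, -0.8178, 0.4431] → [0.0648, 0.8673, -0.4373, -0.3124, 0.4461, 0.8387]
J4: z=[0.6530, -0.5404, 0.5307] o=[0.7882, -0.3103, 0.6946] → [-0.3852, -0.2610, 0.2081, 0.6530, -0.5404, 0.5307]
J5: z=[0.6177, 0.7854, 0.0398] o=[0.5647, -0.1564, 1.1264] → [0.2651, -0.1757, -0.6471, 0.6177, 0.7854, 0.0398]
J6: z=[-0.3676, 0.2437, 0.8975] o=[0.6690, -0.2417, 1.1923] → [0.1676, 0.5999, -0.0943, -0.3676, 0.2437, 0.8975]
V = J·q̇ = [0.4271, 0.6525, 0.2192, -0.9583, 0.0248, 0.4503]

0.4271 0.6525 0.2192 -0.9583 0.0248 0.4503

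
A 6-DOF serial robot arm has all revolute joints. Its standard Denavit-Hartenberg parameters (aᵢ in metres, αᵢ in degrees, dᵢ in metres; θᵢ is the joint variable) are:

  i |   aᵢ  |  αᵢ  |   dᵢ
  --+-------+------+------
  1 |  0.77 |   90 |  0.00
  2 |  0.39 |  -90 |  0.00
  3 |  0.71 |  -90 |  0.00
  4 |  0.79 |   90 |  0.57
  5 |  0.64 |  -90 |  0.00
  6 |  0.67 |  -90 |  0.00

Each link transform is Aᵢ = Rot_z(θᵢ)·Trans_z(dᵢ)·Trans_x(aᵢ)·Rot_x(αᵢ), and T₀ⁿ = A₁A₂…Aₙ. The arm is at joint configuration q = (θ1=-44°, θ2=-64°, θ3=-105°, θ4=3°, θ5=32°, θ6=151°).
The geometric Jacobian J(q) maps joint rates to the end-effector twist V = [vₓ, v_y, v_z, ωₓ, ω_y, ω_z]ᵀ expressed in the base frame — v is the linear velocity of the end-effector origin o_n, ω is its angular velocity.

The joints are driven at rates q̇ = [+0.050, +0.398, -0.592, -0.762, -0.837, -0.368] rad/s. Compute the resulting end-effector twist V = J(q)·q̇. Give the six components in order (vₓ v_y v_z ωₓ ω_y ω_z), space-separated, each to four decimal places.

o_n = [-0.6361, -1.6524, -0.6762]
J₁: ẑ×o_n = [1.6524, -0.6361, 0.0000], ω = ẑ
J2: z=[-0.6947, -0.7193, 0.0000] o=[0.5539, -0.5349, 0.0000] → [0.4864, -0.4698, -0.0797, -0.6947, -0.7193, 0.0000]
J3: z=[0.6465, -0.6244, 0.4384] o=[0.6769, -0.6536, -0.3505] → [0.6412, -0.3650, -1.4655, 0.6465, -0.6244, 0.4384]
J4: z=[0.1248, -0.4803, -0.8682] o=[0.1425, -1.0910, -0.1854] → [-0.2516, 0.7373, -0.4441, 0.1248, -0.4803, -0.8682]
J5: z=[0.6063, -0.6557, 0.4499] o=[-0.4068, -1.8250, -0.5148] → [0.0282, -0.0053, -0.0458, 0.6063, -0.6557, 0.4499]
J6: z=[0.5220, -0.0987, -0.8472] o=[-0.7908, -2.3040, -0.6956] → [0.5501, -0.1411, 0.3554, 0.5220, -0.0987, -0.8472]
V = J·q̇ = [-0.1377, -0.5081, 1.0817, -1.4539, 1.0345, 0.3872]

-0.1377 -0.5081 1.0817 -1.4539 1.0345 0.3872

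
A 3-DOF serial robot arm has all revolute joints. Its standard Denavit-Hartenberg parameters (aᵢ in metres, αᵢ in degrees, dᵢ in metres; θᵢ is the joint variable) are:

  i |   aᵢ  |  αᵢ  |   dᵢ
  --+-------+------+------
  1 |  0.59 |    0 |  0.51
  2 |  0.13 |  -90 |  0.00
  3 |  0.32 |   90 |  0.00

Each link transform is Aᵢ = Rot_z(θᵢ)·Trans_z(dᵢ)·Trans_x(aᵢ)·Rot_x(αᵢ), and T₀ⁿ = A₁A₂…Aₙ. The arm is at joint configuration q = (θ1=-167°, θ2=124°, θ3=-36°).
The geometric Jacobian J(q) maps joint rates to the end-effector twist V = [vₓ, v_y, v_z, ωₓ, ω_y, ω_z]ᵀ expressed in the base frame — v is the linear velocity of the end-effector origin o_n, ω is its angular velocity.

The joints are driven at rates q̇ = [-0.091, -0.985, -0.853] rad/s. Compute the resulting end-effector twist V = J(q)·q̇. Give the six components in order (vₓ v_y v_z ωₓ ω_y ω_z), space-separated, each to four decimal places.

o_n = [-0.2905, -0.3979, 0.6981]
J₁: ẑ×o_n = [0.3979, -0.2905, 0.0000], ω = ẑ
J2: z=[0.0000, 0.0000, 1.0000] o=[-0.5749, -0.1327, 0.5100] → [0.2652, 0.2844, -0.0000, 0.0000, 0.0000, 1.0000]
J3: z=[0.6820, 0.7314, 0.0000] o=[-0.4798, -0.2214, 0.5100] → [0.1376, -0.1283, -0.2589, 0.6820, 0.7314, 0.0000]
V = J·q̇ = [-0.4148, -0.1443, 0.2208, -0.5817, -0.6238, -1.0760]

-0.4148 -0.1443 0.2208 -0.5817 -0.6238 -1.0760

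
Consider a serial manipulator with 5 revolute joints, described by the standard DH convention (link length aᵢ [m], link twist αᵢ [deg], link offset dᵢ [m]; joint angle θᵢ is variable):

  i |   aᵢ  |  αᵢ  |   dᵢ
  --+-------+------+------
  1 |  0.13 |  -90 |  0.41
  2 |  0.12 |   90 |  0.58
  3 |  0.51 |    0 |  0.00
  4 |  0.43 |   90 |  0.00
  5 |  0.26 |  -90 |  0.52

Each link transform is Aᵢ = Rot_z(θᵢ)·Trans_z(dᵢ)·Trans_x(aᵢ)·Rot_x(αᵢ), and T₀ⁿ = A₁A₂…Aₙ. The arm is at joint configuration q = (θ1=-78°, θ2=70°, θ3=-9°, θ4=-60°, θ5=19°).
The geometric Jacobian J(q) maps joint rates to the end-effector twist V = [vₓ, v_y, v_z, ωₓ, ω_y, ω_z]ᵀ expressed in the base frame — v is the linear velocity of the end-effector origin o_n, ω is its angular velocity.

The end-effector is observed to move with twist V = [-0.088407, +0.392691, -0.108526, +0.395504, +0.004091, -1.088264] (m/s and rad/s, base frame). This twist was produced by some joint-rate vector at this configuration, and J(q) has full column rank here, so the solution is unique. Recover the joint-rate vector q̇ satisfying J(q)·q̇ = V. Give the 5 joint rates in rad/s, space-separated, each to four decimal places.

o_n = [-0.2395, -0.3982, 0.0814]
J₁: ẑ×o_n = [0.3982, -0.2395, 0.0000], ω = ẑ
J2: z=[0.9781, 0.2079, 0.0000] o=[0.0270, -0.1272, 0.4100] → [-0.0683, 0.3214, -0.2097, 0.9781, 0.2079, 0.0000]
J3: z=[0.1954, -0.9192, 0.3420] o=[0.6029, -0.0467, 0.2972] → [0.3186, -0.2460, -0.8430, 0.1954, -0.9192, 0.3420]
J4: z=[0.1954, -0.9192, 0.3420] o=[0.5607, -0.2318, -0.1761] → [-0.1798, -0.3240, -0.7680, 0.1954, -0.9192, 0.3420]
J5: z=[-0.4169, 0.2378, 0.8773] o=[0.1790, -0.3668, -0.3209] → [0.1232, -0.1994, 0.1126, -0.4169, 0.2378, 0.8773]
q̇ = J⁺·V = [-0.7710, 0.2630, 0.5480, -0.5830, -0.3480]

-0.7710 0.2630 0.5480 -0.5830 -0.3480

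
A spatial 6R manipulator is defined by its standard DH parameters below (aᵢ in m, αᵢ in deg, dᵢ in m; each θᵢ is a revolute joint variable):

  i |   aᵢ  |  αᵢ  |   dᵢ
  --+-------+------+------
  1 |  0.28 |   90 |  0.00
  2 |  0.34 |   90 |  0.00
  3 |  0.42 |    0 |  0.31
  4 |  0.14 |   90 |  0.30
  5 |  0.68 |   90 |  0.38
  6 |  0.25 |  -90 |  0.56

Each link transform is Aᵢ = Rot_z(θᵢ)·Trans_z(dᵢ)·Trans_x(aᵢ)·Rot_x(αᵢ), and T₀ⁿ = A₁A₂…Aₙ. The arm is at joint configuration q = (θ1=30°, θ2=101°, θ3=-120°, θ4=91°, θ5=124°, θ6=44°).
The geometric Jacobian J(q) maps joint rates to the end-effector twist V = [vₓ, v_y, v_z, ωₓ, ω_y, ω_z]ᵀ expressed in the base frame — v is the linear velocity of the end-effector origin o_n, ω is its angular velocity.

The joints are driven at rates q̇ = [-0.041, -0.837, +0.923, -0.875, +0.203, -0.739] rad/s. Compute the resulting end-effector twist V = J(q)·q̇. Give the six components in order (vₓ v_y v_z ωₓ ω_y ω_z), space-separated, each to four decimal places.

o_n = [1.1844, 1.7321, 0.2823]
J₁: ẑ×o_n = [-1.7321, 1.1844, 0.0000], ω = ẑ
J2: z=[0.5000, -0.8660, 0.0000] o=[0.2425, 0.1400, 0.0000] → [-0.2445, -0.1411, 1.6117, 0.5000, -0.8660, 0.0000]
J3: z=[0.8501, 0.4908, 0.1908] o=[0.1863, 0.1076, 0.3338] → [-0.3352, 0.2342, 0.8911, 0.8501, 0.4908, 0.1908]
J4: z=[0.8501, 0.4908, 0.1908] o=[0.3027, 0.5947, 0.1868] → [-0.1701, 0.0870, 0.5341, 0.8501, 0.4908, 0.1908]
J5: z=[-0.3572, 0.8037, -0.4759] o=[0.5035, 0.7891, 0.3642] → [0.3829, -0.3533, -0.8840, -0.3572, 0.8037, -0.4759]
J6: z=[0.1546, 0.5534, 0.8185] o=[0.9942, 1.2433, -0.0355] → [-0.2242, 0.1065, -0.0297, 0.1546, 0.5534, 0.8185]
V = J·q̇ = [0.3585, 0.0591, -1.1514, -0.5645, 0.5026, -0.7333]

0.3585 0.0591 -1.1514 -0.5645 0.5026 -0.7333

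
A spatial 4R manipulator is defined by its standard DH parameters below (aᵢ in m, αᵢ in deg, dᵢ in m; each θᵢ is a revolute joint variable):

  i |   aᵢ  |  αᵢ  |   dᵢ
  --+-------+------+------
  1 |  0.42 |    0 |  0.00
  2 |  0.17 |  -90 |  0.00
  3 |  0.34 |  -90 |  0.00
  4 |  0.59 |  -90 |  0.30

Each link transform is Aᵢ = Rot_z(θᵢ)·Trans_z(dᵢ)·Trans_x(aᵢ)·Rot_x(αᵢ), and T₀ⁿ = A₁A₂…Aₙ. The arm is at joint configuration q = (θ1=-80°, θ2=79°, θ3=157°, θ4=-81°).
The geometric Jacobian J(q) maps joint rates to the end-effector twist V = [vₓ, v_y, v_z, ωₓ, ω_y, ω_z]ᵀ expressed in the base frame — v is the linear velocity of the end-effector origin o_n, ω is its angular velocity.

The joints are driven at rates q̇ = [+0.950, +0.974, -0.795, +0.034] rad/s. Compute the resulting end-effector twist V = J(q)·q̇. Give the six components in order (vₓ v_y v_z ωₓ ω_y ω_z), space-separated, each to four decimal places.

o_n = [-0.2620, 0.1751, 0.1072]
J₁: ẑ×o_n = [-0.1751, -0.2620, 0.0000], ω = ẑ
J2: z=[0.0000, 0.0000, 1.0000] o=[0.0729, -0.4136, 0.0000] → [-0.5887, -0.3349, 0.0000, 0.0000, 0.0000, 1.0000]
J3: z=[0.0175, 0.9998, 0.0000] o=[0.2429, -0.4166, 0.0000] → [0.1072, -0.0019, 0.5152, 0.0175, 0.9998, 0.0000]
J4: z=[-0.3907, 0.0068, 0.9205] o=[-0.0700, -0.4111, -0.1328] → [-0.5379, -0.0829, -0.2277, -0.3907, 0.0068, 0.9205]
V = J·q̇ = [-0.8432, -0.5764, -0.4173, -0.0272, -0.7946, 1.9553]

-0.8432 -0.5764 -0.4173 -0.0272 -0.7946 1.9553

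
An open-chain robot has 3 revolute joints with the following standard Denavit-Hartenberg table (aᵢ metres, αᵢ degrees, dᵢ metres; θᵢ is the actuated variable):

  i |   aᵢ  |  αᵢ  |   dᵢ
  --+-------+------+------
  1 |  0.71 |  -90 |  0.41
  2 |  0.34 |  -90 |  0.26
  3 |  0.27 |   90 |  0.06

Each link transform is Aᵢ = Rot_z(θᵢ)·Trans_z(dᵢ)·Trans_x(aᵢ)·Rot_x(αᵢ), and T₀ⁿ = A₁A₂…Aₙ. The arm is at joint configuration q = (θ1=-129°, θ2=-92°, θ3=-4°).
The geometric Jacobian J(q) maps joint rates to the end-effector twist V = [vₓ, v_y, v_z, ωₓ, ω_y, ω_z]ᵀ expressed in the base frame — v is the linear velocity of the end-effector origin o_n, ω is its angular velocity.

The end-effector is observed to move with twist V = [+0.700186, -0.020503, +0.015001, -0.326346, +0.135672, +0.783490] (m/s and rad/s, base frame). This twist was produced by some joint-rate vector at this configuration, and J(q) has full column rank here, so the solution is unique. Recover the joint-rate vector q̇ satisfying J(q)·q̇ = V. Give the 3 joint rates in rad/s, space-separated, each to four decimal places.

0.7800 -0.3390 0.1000

o_n = [-0.2545, -0.7573, 1.0211]
J₁: ẑ×o_n = [0.7573, -0.2545, 0.0000], ω = ẑ
J2: z=[0.7771, -0.6293, 0.0000] o=[-0.4468, -0.5518, 0.4100] → [-0.3846, -0.4749, -0.0387, 0.7771, -0.6293, 0.0000]
J3: z=[-0.6289, -0.7767, 0.0349] o=[-0.2373, -0.7062, 0.7498] → [-0.2089, 0.1700, 0.0188, -0.6289, -0.7767, 0.0349]
q̇ = J⁺·V = [0.7800, -0.3390, 0.1000]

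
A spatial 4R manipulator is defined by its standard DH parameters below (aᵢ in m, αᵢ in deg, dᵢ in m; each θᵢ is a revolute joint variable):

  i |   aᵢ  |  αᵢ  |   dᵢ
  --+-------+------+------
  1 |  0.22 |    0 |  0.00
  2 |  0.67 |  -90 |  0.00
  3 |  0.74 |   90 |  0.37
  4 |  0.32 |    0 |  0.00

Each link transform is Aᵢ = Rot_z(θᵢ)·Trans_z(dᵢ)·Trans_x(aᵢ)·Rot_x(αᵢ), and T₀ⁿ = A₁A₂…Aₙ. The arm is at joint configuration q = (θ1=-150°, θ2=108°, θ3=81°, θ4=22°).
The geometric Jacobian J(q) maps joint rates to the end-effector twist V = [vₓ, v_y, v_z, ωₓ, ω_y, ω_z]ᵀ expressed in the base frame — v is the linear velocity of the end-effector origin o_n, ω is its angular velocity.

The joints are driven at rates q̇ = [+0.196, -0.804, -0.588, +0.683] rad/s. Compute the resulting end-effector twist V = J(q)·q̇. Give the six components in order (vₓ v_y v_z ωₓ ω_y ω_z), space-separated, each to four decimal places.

0.4779 -0.8563 0.1762 0.1079 -0.8884 -0.5012

o_n = [0.7557, -0.3028, -1.0239]
J₁: ẑ×o_n = [0.3028, 0.7557, -0.0000], ω = ẑ
J2: z=[0.0000, 0.0000, 1.0000] o=[-0.1905, -0.1100, 0.0000] → [0.1928, 0.9462, -0.0000, 0.0000, 0.0000, 1.0000]
J3: z=[0.6691, 0.7431, 0.0000] o=[0.3074, -0.5583, 0.0000] → [-0.7609, 0.6851, -0.1622, 0.6691, 0.7431, 0.0000]
J4: z=[0.7340, -0.6609, 0.1564] o=[0.6410, -0.3608, -0.7309] → [0.1846, 0.2330, 0.1184, 0.7340, -0.6609, 0.1564]
V = J·q̇ = [0.4779, -0.8563, 0.1762, 0.1079, -0.8884, -0.5012]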